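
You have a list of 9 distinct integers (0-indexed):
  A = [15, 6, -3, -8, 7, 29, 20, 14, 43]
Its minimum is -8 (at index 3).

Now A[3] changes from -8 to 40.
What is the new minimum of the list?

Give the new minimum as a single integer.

Answer: -3

Derivation:
Old min = -8 (at index 3)
Change: A[3] -8 -> 40
Changed element WAS the min. Need to check: is 40 still <= all others?
  Min of remaining elements: -3
  New min = min(40, -3) = -3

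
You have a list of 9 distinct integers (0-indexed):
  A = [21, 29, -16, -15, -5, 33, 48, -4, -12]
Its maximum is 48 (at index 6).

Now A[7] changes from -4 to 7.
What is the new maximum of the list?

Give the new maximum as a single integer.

Answer: 48

Derivation:
Old max = 48 (at index 6)
Change: A[7] -4 -> 7
Changed element was NOT the old max.
  New max = max(old_max, new_val) = max(48, 7) = 48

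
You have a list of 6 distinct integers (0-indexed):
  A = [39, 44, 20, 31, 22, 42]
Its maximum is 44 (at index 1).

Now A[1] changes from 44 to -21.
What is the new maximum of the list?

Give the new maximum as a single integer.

Old max = 44 (at index 1)
Change: A[1] 44 -> -21
Changed element WAS the max -> may need rescan.
  Max of remaining elements: 42
  New max = max(-21, 42) = 42

Answer: 42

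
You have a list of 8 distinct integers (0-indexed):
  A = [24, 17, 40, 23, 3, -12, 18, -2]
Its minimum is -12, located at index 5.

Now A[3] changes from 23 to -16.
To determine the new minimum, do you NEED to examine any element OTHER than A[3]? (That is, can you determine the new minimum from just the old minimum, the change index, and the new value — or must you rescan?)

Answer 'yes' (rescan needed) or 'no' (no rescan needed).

Answer: no

Derivation:
Old min = -12 at index 5
Change at index 3: 23 -> -16
Index 3 was NOT the min. New min = min(-12, -16). No rescan of other elements needed.
Needs rescan: no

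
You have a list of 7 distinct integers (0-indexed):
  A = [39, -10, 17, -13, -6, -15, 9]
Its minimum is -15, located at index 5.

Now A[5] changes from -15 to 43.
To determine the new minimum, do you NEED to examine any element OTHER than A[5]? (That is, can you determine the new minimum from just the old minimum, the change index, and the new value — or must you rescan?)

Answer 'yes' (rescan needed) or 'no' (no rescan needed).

Answer: yes

Derivation:
Old min = -15 at index 5
Change at index 5: -15 -> 43
Index 5 WAS the min and new value 43 > old min -15. Must rescan other elements to find the new min.
Needs rescan: yes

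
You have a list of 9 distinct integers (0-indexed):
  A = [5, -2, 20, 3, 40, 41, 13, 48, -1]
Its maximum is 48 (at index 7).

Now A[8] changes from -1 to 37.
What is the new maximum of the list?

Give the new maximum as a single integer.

Old max = 48 (at index 7)
Change: A[8] -1 -> 37
Changed element was NOT the old max.
  New max = max(old_max, new_val) = max(48, 37) = 48

Answer: 48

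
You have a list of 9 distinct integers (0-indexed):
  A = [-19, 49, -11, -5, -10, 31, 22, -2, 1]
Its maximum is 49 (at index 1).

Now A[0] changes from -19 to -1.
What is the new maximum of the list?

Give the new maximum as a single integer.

Answer: 49

Derivation:
Old max = 49 (at index 1)
Change: A[0] -19 -> -1
Changed element was NOT the old max.
  New max = max(old_max, new_val) = max(49, -1) = 49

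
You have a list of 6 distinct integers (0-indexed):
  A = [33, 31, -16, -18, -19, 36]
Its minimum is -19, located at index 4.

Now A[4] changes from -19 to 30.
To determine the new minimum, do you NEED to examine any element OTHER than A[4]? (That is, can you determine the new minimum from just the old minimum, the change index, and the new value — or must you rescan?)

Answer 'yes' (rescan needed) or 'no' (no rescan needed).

Answer: yes

Derivation:
Old min = -19 at index 4
Change at index 4: -19 -> 30
Index 4 WAS the min and new value 30 > old min -19. Must rescan other elements to find the new min.
Needs rescan: yes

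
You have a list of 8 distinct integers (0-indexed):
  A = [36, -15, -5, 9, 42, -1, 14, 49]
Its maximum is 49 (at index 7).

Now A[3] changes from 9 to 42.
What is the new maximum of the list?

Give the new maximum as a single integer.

Old max = 49 (at index 7)
Change: A[3] 9 -> 42
Changed element was NOT the old max.
  New max = max(old_max, new_val) = max(49, 42) = 49

Answer: 49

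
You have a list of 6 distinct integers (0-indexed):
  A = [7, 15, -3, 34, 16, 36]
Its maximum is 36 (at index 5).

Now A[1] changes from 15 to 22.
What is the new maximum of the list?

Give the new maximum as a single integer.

Old max = 36 (at index 5)
Change: A[1] 15 -> 22
Changed element was NOT the old max.
  New max = max(old_max, new_val) = max(36, 22) = 36

Answer: 36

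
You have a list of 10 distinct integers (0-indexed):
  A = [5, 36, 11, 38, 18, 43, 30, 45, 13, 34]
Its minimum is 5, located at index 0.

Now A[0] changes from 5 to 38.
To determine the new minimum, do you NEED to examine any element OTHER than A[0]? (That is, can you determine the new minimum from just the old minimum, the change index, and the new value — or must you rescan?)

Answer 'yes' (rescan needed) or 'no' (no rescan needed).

Old min = 5 at index 0
Change at index 0: 5 -> 38
Index 0 WAS the min and new value 38 > old min 5. Must rescan other elements to find the new min.
Needs rescan: yes

Answer: yes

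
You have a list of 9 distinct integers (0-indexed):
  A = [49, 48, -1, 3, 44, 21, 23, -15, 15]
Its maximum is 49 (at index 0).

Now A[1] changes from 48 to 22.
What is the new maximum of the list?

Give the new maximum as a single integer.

Old max = 49 (at index 0)
Change: A[1] 48 -> 22
Changed element was NOT the old max.
  New max = max(old_max, new_val) = max(49, 22) = 49

Answer: 49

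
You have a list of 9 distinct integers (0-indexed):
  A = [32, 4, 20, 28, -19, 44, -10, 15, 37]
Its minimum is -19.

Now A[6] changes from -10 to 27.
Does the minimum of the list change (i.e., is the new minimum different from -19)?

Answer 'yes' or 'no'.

Answer: no

Derivation:
Old min = -19
Change: A[6] -10 -> 27
Changed element was NOT the min; min changes only if 27 < -19.
New min = -19; changed? no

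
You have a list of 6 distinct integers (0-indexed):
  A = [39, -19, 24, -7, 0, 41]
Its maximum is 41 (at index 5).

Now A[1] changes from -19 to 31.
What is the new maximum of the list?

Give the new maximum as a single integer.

Old max = 41 (at index 5)
Change: A[1] -19 -> 31
Changed element was NOT the old max.
  New max = max(old_max, new_val) = max(41, 31) = 41

Answer: 41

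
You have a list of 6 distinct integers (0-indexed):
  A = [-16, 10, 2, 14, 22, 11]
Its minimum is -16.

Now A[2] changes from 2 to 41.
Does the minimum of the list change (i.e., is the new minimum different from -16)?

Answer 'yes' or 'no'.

Answer: no

Derivation:
Old min = -16
Change: A[2] 2 -> 41
Changed element was NOT the min; min changes only if 41 < -16.
New min = -16; changed? no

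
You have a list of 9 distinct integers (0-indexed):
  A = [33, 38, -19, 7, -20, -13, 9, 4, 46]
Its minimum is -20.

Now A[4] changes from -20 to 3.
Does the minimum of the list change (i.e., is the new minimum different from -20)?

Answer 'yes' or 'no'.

Old min = -20
Change: A[4] -20 -> 3
Changed element was the min; new min must be rechecked.
New min = -19; changed? yes

Answer: yes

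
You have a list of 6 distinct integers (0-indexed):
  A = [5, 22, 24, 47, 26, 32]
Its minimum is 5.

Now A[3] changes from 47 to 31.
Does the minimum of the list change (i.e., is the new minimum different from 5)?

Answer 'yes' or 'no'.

Answer: no

Derivation:
Old min = 5
Change: A[3] 47 -> 31
Changed element was NOT the min; min changes only if 31 < 5.
New min = 5; changed? no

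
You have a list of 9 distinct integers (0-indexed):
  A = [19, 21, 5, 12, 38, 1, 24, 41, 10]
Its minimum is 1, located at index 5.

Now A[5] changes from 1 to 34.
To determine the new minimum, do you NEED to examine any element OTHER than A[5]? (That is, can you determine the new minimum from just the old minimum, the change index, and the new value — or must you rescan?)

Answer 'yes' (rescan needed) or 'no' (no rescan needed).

Old min = 1 at index 5
Change at index 5: 1 -> 34
Index 5 WAS the min and new value 34 > old min 1. Must rescan other elements to find the new min.
Needs rescan: yes

Answer: yes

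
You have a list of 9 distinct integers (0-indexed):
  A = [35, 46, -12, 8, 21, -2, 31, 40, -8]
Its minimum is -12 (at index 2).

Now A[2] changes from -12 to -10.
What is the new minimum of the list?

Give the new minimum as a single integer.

Answer: -10

Derivation:
Old min = -12 (at index 2)
Change: A[2] -12 -> -10
Changed element WAS the min. Need to check: is -10 still <= all others?
  Min of remaining elements: -8
  New min = min(-10, -8) = -10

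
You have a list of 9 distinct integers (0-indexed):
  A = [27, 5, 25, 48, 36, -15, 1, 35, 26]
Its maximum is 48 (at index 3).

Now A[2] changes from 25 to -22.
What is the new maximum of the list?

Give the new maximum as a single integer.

Answer: 48

Derivation:
Old max = 48 (at index 3)
Change: A[2] 25 -> -22
Changed element was NOT the old max.
  New max = max(old_max, new_val) = max(48, -22) = 48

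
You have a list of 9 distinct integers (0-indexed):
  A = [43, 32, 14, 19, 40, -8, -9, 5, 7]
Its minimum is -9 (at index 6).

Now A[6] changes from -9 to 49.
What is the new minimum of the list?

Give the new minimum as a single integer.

Answer: -8

Derivation:
Old min = -9 (at index 6)
Change: A[6] -9 -> 49
Changed element WAS the min. Need to check: is 49 still <= all others?
  Min of remaining elements: -8
  New min = min(49, -8) = -8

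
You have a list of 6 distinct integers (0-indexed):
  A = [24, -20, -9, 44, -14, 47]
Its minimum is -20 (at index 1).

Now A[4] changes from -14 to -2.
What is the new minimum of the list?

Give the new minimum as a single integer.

Answer: -20

Derivation:
Old min = -20 (at index 1)
Change: A[4] -14 -> -2
Changed element was NOT the old min.
  New min = min(old_min, new_val) = min(-20, -2) = -20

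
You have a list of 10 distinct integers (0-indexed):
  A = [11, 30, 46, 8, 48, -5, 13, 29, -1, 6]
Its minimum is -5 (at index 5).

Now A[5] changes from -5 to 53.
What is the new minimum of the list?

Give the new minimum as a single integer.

Answer: -1

Derivation:
Old min = -5 (at index 5)
Change: A[5] -5 -> 53
Changed element WAS the min. Need to check: is 53 still <= all others?
  Min of remaining elements: -1
  New min = min(53, -1) = -1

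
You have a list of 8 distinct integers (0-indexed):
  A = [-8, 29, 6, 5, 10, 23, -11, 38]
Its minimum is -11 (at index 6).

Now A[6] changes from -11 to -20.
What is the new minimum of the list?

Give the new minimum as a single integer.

Answer: -20

Derivation:
Old min = -11 (at index 6)
Change: A[6] -11 -> -20
Changed element WAS the min. Need to check: is -20 still <= all others?
  Min of remaining elements: -8
  New min = min(-20, -8) = -20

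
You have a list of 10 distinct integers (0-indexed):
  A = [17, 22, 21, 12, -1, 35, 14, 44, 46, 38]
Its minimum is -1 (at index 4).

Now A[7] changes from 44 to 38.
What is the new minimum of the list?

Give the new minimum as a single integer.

Answer: -1

Derivation:
Old min = -1 (at index 4)
Change: A[7] 44 -> 38
Changed element was NOT the old min.
  New min = min(old_min, new_val) = min(-1, 38) = -1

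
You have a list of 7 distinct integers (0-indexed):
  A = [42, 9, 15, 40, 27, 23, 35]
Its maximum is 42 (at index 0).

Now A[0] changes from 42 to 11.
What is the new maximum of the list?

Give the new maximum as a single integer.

Old max = 42 (at index 0)
Change: A[0] 42 -> 11
Changed element WAS the max -> may need rescan.
  Max of remaining elements: 40
  New max = max(11, 40) = 40

Answer: 40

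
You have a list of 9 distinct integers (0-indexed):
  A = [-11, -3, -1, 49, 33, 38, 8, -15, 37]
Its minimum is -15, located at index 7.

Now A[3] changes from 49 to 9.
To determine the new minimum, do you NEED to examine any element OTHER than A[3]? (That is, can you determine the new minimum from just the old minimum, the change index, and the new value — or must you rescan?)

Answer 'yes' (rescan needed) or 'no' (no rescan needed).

Answer: no

Derivation:
Old min = -15 at index 7
Change at index 3: 49 -> 9
Index 3 was NOT the min. New min = min(-15, 9). No rescan of other elements needed.
Needs rescan: no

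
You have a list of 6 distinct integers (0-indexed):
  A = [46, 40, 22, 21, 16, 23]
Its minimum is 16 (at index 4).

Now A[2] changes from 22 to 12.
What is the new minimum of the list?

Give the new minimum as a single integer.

Answer: 12

Derivation:
Old min = 16 (at index 4)
Change: A[2] 22 -> 12
Changed element was NOT the old min.
  New min = min(old_min, new_val) = min(16, 12) = 12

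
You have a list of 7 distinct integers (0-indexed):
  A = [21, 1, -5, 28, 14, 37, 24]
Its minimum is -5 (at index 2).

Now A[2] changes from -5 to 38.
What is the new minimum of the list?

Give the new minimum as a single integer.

Old min = -5 (at index 2)
Change: A[2] -5 -> 38
Changed element WAS the min. Need to check: is 38 still <= all others?
  Min of remaining elements: 1
  New min = min(38, 1) = 1

Answer: 1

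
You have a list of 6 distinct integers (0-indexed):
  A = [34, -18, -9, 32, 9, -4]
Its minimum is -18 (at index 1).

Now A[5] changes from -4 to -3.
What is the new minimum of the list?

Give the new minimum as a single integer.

Old min = -18 (at index 1)
Change: A[5] -4 -> -3
Changed element was NOT the old min.
  New min = min(old_min, new_val) = min(-18, -3) = -18

Answer: -18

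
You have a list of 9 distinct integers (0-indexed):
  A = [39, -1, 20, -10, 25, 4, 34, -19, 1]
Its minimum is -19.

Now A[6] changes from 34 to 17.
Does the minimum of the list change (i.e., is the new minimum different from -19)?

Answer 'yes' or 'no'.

Answer: no

Derivation:
Old min = -19
Change: A[6] 34 -> 17
Changed element was NOT the min; min changes only if 17 < -19.
New min = -19; changed? no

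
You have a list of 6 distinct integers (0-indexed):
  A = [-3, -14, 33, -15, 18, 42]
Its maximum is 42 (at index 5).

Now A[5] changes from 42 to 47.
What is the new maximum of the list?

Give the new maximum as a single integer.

Answer: 47

Derivation:
Old max = 42 (at index 5)
Change: A[5] 42 -> 47
Changed element WAS the max -> may need rescan.
  Max of remaining elements: 33
  New max = max(47, 33) = 47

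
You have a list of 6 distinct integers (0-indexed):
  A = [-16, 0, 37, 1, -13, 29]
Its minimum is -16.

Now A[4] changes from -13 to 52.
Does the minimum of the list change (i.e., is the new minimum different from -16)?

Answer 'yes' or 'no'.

Old min = -16
Change: A[4] -13 -> 52
Changed element was NOT the min; min changes only if 52 < -16.
New min = -16; changed? no

Answer: no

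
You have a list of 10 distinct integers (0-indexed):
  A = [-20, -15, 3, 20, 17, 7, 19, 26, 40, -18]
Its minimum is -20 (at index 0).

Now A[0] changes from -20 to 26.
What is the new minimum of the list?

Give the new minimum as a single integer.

Answer: -18

Derivation:
Old min = -20 (at index 0)
Change: A[0] -20 -> 26
Changed element WAS the min. Need to check: is 26 still <= all others?
  Min of remaining elements: -18
  New min = min(26, -18) = -18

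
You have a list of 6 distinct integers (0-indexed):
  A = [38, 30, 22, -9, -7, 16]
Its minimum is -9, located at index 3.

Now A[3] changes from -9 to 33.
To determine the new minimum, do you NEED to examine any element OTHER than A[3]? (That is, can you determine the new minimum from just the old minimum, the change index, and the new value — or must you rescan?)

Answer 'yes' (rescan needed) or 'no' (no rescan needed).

Answer: yes

Derivation:
Old min = -9 at index 3
Change at index 3: -9 -> 33
Index 3 WAS the min and new value 33 > old min -9. Must rescan other elements to find the new min.
Needs rescan: yes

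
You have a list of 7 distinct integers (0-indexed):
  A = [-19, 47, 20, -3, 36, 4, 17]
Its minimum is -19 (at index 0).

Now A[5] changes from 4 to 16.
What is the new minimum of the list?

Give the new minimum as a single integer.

Old min = -19 (at index 0)
Change: A[5] 4 -> 16
Changed element was NOT the old min.
  New min = min(old_min, new_val) = min(-19, 16) = -19

Answer: -19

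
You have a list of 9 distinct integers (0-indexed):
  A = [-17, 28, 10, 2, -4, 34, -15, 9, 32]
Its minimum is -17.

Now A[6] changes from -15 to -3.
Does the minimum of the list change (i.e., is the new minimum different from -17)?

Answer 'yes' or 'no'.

Answer: no

Derivation:
Old min = -17
Change: A[6] -15 -> -3
Changed element was NOT the min; min changes only if -3 < -17.
New min = -17; changed? no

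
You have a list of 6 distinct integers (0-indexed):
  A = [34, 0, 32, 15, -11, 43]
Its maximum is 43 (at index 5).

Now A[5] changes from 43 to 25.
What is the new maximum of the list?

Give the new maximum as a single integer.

Old max = 43 (at index 5)
Change: A[5] 43 -> 25
Changed element WAS the max -> may need rescan.
  Max of remaining elements: 34
  New max = max(25, 34) = 34

Answer: 34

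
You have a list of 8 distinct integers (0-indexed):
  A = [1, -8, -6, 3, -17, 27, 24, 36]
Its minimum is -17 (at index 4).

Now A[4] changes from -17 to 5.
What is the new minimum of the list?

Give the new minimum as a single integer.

Old min = -17 (at index 4)
Change: A[4] -17 -> 5
Changed element WAS the min. Need to check: is 5 still <= all others?
  Min of remaining elements: -8
  New min = min(5, -8) = -8

Answer: -8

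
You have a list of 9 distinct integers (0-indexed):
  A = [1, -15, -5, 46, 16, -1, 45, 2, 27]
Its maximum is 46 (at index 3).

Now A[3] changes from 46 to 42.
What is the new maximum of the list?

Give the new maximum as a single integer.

Old max = 46 (at index 3)
Change: A[3] 46 -> 42
Changed element WAS the max -> may need rescan.
  Max of remaining elements: 45
  New max = max(42, 45) = 45

Answer: 45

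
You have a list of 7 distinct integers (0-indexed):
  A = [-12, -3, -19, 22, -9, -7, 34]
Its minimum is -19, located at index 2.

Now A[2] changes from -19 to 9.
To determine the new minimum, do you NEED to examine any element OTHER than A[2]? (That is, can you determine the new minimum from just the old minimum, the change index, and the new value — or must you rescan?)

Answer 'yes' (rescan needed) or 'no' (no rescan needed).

Old min = -19 at index 2
Change at index 2: -19 -> 9
Index 2 WAS the min and new value 9 > old min -19. Must rescan other elements to find the new min.
Needs rescan: yes

Answer: yes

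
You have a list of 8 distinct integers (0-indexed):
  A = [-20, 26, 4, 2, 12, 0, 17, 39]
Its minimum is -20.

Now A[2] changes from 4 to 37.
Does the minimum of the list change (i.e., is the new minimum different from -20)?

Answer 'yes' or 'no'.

Answer: no

Derivation:
Old min = -20
Change: A[2] 4 -> 37
Changed element was NOT the min; min changes only if 37 < -20.
New min = -20; changed? no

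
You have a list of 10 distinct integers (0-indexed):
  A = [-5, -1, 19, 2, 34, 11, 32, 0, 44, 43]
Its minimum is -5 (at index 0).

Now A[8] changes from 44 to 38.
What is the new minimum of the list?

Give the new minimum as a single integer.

Old min = -5 (at index 0)
Change: A[8] 44 -> 38
Changed element was NOT the old min.
  New min = min(old_min, new_val) = min(-5, 38) = -5

Answer: -5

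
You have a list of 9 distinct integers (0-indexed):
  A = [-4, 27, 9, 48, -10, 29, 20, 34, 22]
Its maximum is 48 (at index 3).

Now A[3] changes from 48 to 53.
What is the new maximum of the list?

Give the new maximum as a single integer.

Answer: 53

Derivation:
Old max = 48 (at index 3)
Change: A[3] 48 -> 53
Changed element WAS the max -> may need rescan.
  Max of remaining elements: 34
  New max = max(53, 34) = 53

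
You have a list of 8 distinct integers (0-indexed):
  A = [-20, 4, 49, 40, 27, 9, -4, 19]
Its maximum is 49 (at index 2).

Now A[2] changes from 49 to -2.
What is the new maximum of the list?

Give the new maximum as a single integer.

Old max = 49 (at index 2)
Change: A[2] 49 -> -2
Changed element WAS the max -> may need rescan.
  Max of remaining elements: 40
  New max = max(-2, 40) = 40

Answer: 40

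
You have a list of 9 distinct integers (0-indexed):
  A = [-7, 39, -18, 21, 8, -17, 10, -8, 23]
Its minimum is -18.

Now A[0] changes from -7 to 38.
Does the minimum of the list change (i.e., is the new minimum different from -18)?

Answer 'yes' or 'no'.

Old min = -18
Change: A[0] -7 -> 38
Changed element was NOT the min; min changes only if 38 < -18.
New min = -18; changed? no

Answer: no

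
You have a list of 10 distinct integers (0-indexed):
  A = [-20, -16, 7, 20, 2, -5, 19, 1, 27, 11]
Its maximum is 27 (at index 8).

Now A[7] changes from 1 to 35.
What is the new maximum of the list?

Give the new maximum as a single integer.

Answer: 35

Derivation:
Old max = 27 (at index 8)
Change: A[7] 1 -> 35
Changed element was NOT the old max.
  New max = max(old_max, new_val) = max(27, 35) = 35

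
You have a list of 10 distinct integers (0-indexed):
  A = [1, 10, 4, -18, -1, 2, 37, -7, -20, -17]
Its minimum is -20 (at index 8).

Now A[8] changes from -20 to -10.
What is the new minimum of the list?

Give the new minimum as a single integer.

Answer: -18

Derivation:
Old min = -20 (at index 8)
Change: A[8] -20 -> -10
Changed element WAS the min. Need to check: is -10 still <= all others?
  Min of remaining elements: -18
  New min = min(-10, -18) = -18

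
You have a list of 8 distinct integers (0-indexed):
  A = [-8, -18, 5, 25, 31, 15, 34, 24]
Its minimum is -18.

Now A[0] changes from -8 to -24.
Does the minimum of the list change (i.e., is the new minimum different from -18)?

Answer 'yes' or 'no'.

Old min = -18
Change: A[0] -8 -> -24
Changed element was NOT the min; min changes only if -24 < -18.
New min = -24; changed? yes

Answer: yes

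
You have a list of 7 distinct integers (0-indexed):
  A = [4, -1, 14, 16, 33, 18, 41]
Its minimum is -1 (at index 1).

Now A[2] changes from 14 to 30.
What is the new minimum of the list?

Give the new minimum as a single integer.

Answer: -1

Derivation:
Old min = -1 (at index 1)
Change: A[2] 14 -> 30
Changed element was NOT the old min.
  New min = min(old_min, new_val) = min(-1, 30) = -1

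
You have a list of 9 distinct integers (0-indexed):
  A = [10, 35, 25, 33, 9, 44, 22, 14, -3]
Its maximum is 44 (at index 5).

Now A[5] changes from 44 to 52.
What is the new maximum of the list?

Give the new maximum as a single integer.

Old max = 44 (at index 5)
Change: A[5] 44 -> 52
Changed element WAS the max -> may need rescan.
  Max of remaining elements: 35
  New max = max(52, 35) = 52

Answer: 52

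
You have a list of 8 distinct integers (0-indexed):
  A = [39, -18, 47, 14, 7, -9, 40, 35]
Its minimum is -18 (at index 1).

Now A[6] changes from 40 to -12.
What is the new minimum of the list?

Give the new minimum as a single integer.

Old min = -18 (at index 1)
Change: A[6] 40 -> -12
Changed element was NOT the old min.
  New min = min(old_min, new_val) = min(-18, -12) = -18

Answer: -18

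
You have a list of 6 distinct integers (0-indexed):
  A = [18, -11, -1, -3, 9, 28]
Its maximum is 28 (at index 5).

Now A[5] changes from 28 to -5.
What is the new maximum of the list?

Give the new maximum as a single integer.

Old max = 28 (at index 5)
Change: A[5] 28 -> -5
Changed element WAS the max -> may need rescan.
  Max of remaining elements: 18
  New max = max(-5, 18) = 18

Answer: 18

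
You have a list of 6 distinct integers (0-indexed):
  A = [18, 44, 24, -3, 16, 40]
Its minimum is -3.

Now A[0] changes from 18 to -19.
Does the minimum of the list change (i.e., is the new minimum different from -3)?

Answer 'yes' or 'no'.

Old min = -3
Change: A[0] 18 -> -19
Changed element was NOT the min; min changes only if -19 < -3.
New min = -19; changed? yes

Answer: yes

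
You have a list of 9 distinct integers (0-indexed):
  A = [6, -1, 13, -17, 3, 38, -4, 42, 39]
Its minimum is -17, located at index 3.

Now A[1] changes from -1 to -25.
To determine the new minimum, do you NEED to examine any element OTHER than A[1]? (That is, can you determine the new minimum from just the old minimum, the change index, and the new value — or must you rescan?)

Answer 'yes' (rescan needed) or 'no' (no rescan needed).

Answer: no

Derivation:
Old min = -17 at index 3
Change at index 1: -1 -> -25
Index 1 was NOT the min. New min = min(-17, -25). No rescan of other elements needed.
Needs rescan: no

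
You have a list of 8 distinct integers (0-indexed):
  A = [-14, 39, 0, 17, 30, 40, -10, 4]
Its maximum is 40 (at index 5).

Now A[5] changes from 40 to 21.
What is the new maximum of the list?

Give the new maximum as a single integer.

Answer: 39

Derivation:
Old max = 40 (at index 5)
Change: A[5] 40 -> 21
Changed element WAS the max -> may need rescan.
  Max of remaining elements: 39
  New max = max(21, 39) = 39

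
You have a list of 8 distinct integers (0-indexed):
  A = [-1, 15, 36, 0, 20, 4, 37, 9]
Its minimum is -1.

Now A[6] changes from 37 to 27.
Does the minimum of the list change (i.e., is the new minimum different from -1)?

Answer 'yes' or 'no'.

Answer: no

Derivation:
Old min = -1
Change: A[6] 37 -> 27
Changed element was NOT the min; min changes only if 27 < -1.
New min = -1; changed? no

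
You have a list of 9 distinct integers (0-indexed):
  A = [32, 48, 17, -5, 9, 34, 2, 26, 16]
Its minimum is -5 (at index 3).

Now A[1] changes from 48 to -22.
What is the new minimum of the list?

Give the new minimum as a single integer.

Answer: -22

Derivation:
Old min = -5 (at index 3)
Change: A[1] 48 -> -22
Changed element was NOT the old min.
  New min = min(old_min, new_val) = min(-5, -22) = -22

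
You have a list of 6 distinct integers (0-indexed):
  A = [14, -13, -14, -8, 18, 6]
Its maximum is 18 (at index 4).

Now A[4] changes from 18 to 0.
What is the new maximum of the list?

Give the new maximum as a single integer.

Answer: 14

Derivation:
Old max = 18 (at index 4)
Change: A[4] 18 -> 0
Changed element WAS the max -> may need rescan.
  Max of remaining elements: 14
  New max = max(0, 14) = 14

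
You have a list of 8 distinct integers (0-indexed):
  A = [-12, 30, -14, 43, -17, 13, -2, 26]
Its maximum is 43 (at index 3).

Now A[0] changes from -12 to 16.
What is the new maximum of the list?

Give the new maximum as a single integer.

Answer: 43

Derivation:
Old max = 43 (at index 3)
Change: A[0] -12 -> 16
Changed element was NOT the old max.
  New max = max(old_max, new_val) = max(43, 16) = 43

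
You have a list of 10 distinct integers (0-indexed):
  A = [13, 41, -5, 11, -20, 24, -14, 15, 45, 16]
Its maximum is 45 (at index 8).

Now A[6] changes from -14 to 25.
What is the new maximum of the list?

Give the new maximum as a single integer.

Answer: 45

Derivation:
Old max = 45 (at index 8)
Change: A[6] -14 -> 25
Changed element was NOT the old max.
  New max = max(old_max, new_val) = max(45, 25) = 45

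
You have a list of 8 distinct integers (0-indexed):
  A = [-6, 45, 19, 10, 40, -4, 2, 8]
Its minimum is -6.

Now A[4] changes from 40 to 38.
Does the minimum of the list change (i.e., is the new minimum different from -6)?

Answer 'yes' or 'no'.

Answer: no

Derivation:
Old min = -6
Change: A[4] 40 -> 38
Changed element was NOT the min; min changes only if 38 < -6.
New min = -6; changed? no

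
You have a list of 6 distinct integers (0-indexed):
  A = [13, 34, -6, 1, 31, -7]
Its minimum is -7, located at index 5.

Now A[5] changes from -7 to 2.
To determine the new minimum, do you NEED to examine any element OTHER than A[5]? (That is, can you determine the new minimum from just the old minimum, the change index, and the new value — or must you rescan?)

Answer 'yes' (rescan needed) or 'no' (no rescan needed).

Old min = -7 at index 5
Change at index 5: -7 -> 2
Index 5 WAS the min and new value 2 > old min -7. Must rescan other elements to find the new min.
Needs rescan: yes

Answer: yes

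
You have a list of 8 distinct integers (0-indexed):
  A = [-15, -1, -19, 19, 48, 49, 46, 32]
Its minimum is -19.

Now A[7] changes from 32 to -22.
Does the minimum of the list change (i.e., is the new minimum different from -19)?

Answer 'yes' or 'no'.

Old min = -19
Change: A[7] 32 -> -22
Changed element was NOT the min; min changes only if -22 < -19.
New min = -22; changed? yes

Answer: yes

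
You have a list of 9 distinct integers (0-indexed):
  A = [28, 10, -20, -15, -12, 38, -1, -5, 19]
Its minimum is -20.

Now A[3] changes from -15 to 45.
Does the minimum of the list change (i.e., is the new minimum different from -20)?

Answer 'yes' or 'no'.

Answer: no

Derivation:
Old min = -20
Change: A[3] -15 -> 45
Changed element was NOT the min; min changes only if 45 < -20.
New min = -20; changed? no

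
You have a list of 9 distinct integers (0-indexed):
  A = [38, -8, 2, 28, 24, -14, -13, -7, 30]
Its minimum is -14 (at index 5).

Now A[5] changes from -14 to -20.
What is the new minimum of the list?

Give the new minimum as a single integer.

Answer: -20

Derivation:
Old min = -14 (at index 5)
Change: A[5] -14 -> -20
Changed element WAS the min. Need to check: is -20 still <= all others?
  Min of remaining elements: -13
  New min = min(-20, -13) = -20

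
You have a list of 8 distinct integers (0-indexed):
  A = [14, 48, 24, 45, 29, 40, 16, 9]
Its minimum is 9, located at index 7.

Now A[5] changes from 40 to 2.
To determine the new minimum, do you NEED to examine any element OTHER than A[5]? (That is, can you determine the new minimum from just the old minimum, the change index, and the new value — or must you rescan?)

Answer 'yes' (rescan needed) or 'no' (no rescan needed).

Old min = 9 at index 7
Change at index 5: 40 -> 2
Index 5 was NOT the min. New min = min(9, 2). No rescan of other elements needed.
Needs rescan: no

Answer: no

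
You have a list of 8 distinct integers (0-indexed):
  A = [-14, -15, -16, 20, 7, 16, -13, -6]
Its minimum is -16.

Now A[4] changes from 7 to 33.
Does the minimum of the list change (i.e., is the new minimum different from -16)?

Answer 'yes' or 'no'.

Answer: no

Derivation:
Old min = -16
Change: A[4] 7 -> 33
Changed element was NOT the min; min changes only if 33 < -16.
New min = -16; changed? no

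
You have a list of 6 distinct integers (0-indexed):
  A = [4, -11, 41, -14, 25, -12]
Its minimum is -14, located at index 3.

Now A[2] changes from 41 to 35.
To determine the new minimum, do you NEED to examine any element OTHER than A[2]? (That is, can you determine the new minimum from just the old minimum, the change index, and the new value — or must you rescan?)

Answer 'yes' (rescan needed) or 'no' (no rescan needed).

Old min = -14 at index 3
Change at index 2: 41 -> 35
Index 2 was NOT the min. New min = min(-14, 35). No rescan of other elements needed.
Needs rescan: no

Answer: no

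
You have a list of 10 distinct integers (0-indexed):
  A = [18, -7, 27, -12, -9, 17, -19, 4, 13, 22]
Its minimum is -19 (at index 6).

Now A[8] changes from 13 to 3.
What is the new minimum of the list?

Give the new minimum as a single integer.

Answer: -19

Derivation:
Old min = -19 (at index 6)
Change: A[8] 13 -> 3
Changed element was NOT the old min.
  New min = min(old_min, new_val) = min(-19, 3) = -19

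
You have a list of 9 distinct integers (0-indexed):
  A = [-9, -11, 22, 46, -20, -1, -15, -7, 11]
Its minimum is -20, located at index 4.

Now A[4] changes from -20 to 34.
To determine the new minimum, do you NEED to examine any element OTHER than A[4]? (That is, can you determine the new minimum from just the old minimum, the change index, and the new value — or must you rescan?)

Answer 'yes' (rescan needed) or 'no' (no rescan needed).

Old min = -20 at index 4
Change at index 4: -20 -> 34
Index 4 WAS the min and new value 34 > old min -20. Must rescan other elements to find the new min.
Needs rescan: yes

Answer: yes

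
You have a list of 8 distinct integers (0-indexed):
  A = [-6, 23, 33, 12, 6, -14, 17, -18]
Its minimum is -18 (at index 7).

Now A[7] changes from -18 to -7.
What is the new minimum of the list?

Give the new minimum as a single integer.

Answer: -14

Derivation:
Old min = -18 (at index 7)
Change: A[7] -18 -> -7
Changed element WAS the min. Need to check: is -7 still <= all others?
  Min of remaining elements: -14
  New min = min(-7, -14) = -14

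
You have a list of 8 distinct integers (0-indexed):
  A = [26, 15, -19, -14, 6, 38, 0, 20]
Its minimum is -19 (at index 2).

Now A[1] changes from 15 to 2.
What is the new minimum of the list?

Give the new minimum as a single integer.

Old min = -19 (at index 2)
Change: A[1] 15 -> 2
Changed element was NOT the old min.
  New min = min(old_min, new_val) = min(-19, 2) = -19

Answer: -19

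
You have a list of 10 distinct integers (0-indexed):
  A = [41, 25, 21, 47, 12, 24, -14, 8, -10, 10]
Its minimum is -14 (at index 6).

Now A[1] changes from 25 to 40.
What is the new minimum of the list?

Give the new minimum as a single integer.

Old min = -14 (at index 6)
Change: A[1] 25 -> 40
Changed element was NOT the old min.
  New min = min(old_min, new_val) = min(-14, 40) = -14

Answer: -14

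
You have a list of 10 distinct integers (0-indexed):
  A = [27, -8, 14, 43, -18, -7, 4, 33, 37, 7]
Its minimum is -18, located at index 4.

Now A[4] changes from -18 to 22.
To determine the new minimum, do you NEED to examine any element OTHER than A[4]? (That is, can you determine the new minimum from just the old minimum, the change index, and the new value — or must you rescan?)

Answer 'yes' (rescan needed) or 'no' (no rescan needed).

Answer: yes

Derivation:
Old min = -18 at index 4
Change at index 4: -18 -> 22
Index 4 WAS the min and new value 22 > old min -18. Must rescan other elements to find the new min.
Needs rescan: yes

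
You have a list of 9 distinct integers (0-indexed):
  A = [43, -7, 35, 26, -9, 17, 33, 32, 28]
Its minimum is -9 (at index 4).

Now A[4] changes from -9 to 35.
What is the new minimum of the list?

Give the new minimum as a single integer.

Answer: -7

Derivation:
Old min = -9 (at index 4)
Change: A[4] -9 -> 35
Changed element WAS the min. Need to check: is 35 still <= all others?
  Min of remaining elements: -7
  New min = min(35, -7) = -7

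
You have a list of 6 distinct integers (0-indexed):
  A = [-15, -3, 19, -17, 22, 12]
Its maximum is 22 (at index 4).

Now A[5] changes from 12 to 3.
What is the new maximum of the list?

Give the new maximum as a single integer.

Answer: 22

Derivation:
Old max = 22 (at index 4)
Change: A[5] 12 -> 3
Changed element was NOT the old max.
  New max = max(old_max, new_val) = max(22, 3) = 22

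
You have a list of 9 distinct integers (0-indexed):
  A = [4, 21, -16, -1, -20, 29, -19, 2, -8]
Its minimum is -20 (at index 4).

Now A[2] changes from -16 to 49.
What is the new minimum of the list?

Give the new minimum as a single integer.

Old min = -20 (at index 4)
Change: A[2] -16 -> 49
Changed element was NOT the old min.
  New min = min(old_min, new_val) = min(-20, 49) = -20

Answer: -20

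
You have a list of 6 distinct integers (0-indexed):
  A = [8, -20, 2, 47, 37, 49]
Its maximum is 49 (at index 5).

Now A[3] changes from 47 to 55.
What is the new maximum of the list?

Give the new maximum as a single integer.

Old max = 49 (at index 5)
Change: A[3] 47 -> 55
Changed element was NOT the old max.
  New max = max(old_max, new_val) = max(49, 55) = 55

Answer: 55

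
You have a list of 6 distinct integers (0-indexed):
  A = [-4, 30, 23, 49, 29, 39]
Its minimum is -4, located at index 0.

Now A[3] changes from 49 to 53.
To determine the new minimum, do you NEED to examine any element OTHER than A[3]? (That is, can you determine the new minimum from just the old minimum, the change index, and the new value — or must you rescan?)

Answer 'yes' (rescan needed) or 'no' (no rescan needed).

Answer: no

Derivation:
Old min = -4 at index 0
Change at index 3: 49 -> 53
Index 3 was NOT the min. New min = min(-4, 53). No rescan of other elements needed.
Needs rescan: no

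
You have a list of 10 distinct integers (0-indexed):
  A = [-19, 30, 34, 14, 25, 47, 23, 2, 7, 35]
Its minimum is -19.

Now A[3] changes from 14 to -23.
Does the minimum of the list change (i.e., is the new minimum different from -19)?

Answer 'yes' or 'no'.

Old min = -19
Change: A[3] 14 -> -23
Changed element was NOT the min; min changes only if -23 < -19.
New min = -23; changed? yes

Answer: yes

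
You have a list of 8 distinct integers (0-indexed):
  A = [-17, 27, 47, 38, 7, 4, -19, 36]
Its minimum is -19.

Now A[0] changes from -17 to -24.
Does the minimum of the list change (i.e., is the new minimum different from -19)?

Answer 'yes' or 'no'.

Answer: yes

Derivation:
Old min = -19
Change: A[0] -17 -> -24
Changed element was NOT the min; min changes only if -24 < -19.
New min = -24; changed? yes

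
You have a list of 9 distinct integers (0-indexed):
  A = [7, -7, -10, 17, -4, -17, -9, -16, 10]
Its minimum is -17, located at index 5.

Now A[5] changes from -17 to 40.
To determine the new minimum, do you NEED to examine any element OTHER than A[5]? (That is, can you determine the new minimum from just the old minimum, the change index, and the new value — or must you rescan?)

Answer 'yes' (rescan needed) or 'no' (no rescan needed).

Answer: yes

Derivation:
Old min = -17 at index 5
Change at index 5: -17 -> 40
Index 5 WAS the min and new value 40 > old min -17. Must rescan other elements to find the new min.
Needs rescan: yes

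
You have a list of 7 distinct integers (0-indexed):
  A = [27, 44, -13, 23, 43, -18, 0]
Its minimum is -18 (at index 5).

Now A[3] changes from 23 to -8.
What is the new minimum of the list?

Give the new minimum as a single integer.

Answer: -18

Derivation:
Old min = -18 (at index 5)
Change: A[3] 23 -> -8
Changed element was NOT the old min.
  New min = min(old_min, new_val) = min(-18, -8) = -18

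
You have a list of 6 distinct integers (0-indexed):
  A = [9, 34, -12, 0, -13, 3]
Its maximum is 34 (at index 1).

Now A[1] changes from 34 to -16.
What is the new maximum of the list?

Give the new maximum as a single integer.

Old max = 34 (at index 1)
Change: A[1] 34 -> -16
Changed element WAS the max -> may need rescan.
  Max of remaining elements: 9
  New max = max(-16, 9) = 9

Answer: 9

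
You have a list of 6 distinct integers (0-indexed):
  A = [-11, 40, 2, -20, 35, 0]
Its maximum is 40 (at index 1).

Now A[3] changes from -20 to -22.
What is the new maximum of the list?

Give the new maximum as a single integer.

Old max = 40 (at index 1)
Change: A[3] -20 -> -22
Changed element was NOT the old max.
  New max = max(old_max, new_val) = max(40, -22) = 40

Answer: 40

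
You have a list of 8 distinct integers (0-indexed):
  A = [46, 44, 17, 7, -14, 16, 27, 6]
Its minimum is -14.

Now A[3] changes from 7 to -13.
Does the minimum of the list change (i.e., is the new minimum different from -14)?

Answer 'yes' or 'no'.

Answer: no

Derivation:
Old min = -14
Change: A[3] 7 -> -13
Changed element was NOT the min; min changes only if -13 < -14.
New min = -14; changed? no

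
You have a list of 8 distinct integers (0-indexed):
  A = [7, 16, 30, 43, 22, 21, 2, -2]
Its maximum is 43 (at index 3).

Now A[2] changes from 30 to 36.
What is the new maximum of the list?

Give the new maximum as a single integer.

Old max = 43 (at index 3)
Change: A[2] 30 -> 36
Changed element was NOT the old max.
  New max = max(old_max, new_val) = max(43, 36) = 43

Answer: 43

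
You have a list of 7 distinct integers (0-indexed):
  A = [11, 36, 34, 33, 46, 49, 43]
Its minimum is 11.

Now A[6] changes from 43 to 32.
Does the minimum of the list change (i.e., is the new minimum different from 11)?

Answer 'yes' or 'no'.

Old min = 11
Change: A[6] 43 -> 32
Changed element was NOT the min; min changes only if 32 < 11.
New min = 11; changed? no

Answer: no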